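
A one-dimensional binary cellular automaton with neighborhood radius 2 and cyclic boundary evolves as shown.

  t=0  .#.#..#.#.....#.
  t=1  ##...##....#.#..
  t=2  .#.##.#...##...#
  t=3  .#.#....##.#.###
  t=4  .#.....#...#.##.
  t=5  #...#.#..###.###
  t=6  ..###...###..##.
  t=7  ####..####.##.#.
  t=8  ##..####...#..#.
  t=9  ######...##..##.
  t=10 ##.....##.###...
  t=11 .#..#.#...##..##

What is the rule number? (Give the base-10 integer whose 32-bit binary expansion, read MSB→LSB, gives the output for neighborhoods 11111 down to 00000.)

49205421

  [31] ##### => .  t=9,i=2
  [30] ####. => .  t=5,i=15
  [29] ###.# => .  t=3,i=15
  [28] ###.. => .  t=5,i=0
  [27] ##.## => .  t=5,i=12
  [26] ##.#. => .  t=2,i=5
  [25] ##..# => #  t=4,i=15
  [24] ##... => .  t=1,i=2
  [23] #.### => #  t=3,i=13
  [22] #.##. => #  t=2,i=3
  [21] #.#.# => #  t=2,i=1
  [20] #.#.. => .  t=0,i=3
  [19] #..## => #  t=1,i=15
  [18] #..#. => #  t=0,i=0
  [17] #...# => #  t=1,i=3
  [16] #.... => .  t=0,i=10
  [15] .#### => #  t=5,i=14
  [14] .###. => #  t=3,i=14
  [13] .##.# => .  t=2,i=4
  [12] .##.. => #  t=1,i=1
  [11] .#.## => .  t=2,i=2
  [10] .#.#. => .  t=0,i=2
  [9] .#..# => .  t=0,i=4
  [8] .#... => .  t=0,i=9
  [7] ..### => #  t=5,i=9
  [6] ..##. => .  t=1,i=0
  [5] ..#.# => #  t=0,i=1
  [4] ..#.. => .  t=0,i=14
  [3] ...## => #  t=1,i=4
  [2] ...#. => #  t=0,i=13
  [1] ....# => .  t=0,i=12
  [0] ..... => #  t=0,i=11
  bits 00000010111011101101000010101101 = 49205421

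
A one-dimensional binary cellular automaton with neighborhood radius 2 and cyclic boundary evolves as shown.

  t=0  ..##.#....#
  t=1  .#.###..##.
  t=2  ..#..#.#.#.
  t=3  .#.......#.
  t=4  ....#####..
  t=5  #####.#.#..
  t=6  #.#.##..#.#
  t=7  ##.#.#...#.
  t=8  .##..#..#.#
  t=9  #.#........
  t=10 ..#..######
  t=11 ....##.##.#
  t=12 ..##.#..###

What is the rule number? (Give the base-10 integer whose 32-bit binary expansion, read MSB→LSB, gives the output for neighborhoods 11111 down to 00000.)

  #####|#  b31=1 t=4,i=6
  ####.|.  b30=0 t=4,i=7
  ###.#|#  b29=1 t=5,i=4
  ###..|#  b28=1 t=1,i=5
  ##.##|.  b27=0 t=11,i=6
  ##.#.|#  b26=1 t=0,i=4
  ##..#|.  b25=0 t=1,i=6
  ##...|.  b24=0 t=4,i=9
  #.###|.  b23=0 t=1,i=3
  #.##.|.  b22=0 t=6,i=4
  #.#.#|.  b21=0 t=2,i=7
  #.#..|#  b20=1 t=0,i=5
  #..##|#  b19=1 t=0,i=1
  #..#.|.  b18=0 t=1,i=0
  #...#|.  b17=0 t=2,i=0
  #....|.  b16=0 t=0,i=7
  .####|.  b15=0 t=4,i=5
  .###.|.  b14=0 t=1,i=4
  .##.#|#  b13=1 t=0,i=3
  .##..|#  b12=1 t=1,i=9
  .#.##|#  b11=1 t=1,i=2
  .#.#.|.  b10=0 t=2,i=6
  .#..#|.  b9=0 t=0,i=0
  .#...|.  b8=0 t=0,i=6
  ..###|#  b7=1 t=4,i=4
  ..##.|.  b6=0 t=0,i=2
  ..#.#|.  b5=0 t=1,i=1
  ..#..|.  b4=0 t=0,i=10
  ...##|#  b3=1 t=4,i=3
  ...#.|#  b2=1 t=0,i=9
  ....#|#  b1=1 t=0,i=8
  .....|#  b0=1 t=3,i=4
  bits 10110100000110000011100010001111 = 3021486223

3021486223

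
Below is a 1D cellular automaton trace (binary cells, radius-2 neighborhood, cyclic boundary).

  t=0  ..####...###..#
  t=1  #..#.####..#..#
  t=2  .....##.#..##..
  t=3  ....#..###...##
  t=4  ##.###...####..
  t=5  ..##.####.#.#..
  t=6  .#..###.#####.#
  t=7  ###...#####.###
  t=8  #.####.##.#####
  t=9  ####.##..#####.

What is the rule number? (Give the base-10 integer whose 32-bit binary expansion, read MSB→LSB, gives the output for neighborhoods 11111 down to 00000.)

  #####|#  b31=1 t=6,i=10
  ####.|.  b30=0 t=0,i=4
  ###.#|#  b29=1 t=5,i=8
  ###..|#  b28=1 t=0,i=5
  ##.##|#  b27=1 t=4,i=2
  ##.#.|#  b26=1 t=2,i=7
  ##..#|.  b25=0 t=0,i=12
  ##...|#  b24=1 t=0,i=6
  #.###|#  b23=1 t=1,i=5
  #.##.|.  b22=0 t=8,i=7
  #.#.#|#  b21=1 t=5,i=10
  #.#..|#  b20=1 t=2,i=8
  #..##|.  b19=0 t=0,i=1
  #..#.|.  b18=0 t=0,i=13
  #...#|#  b17=1 t=0,i=7
  #....|#  b16=1 t=2,i=14
  .####|#  b15=1 t=0,i=3
  .###.|.  b14=0 t=0,i=10
  .##.#|.  b13=0 t=2,i=6
  .##..|.  b12=0 t=1,i=0
  .#.##|.  b11=0 t=1,i=4
  .#.#.|#  b10=1 t=5,i=11
  .#..#|#  b9=1 t=0,i=0
  .#...|.  b8=0 t=5,i=13
  ..###|.  b7=0 t=0,i=2
  ..##.|.  b6=0 t=1,i=14
  ..#.#|.  b5=0 t=1,i=3
  ..#..|#  b4=1 t=0,i=14
  ...##|#  b3=1 t=0,i=8
  ...#.|#  b2=1 t=3,i=3
  ....#|.  b1=0 t=2,i=3
  .....|.  b0=0 t=2,i=0
  bits 10111101101100111000011000011100 = 3182659100

3182659100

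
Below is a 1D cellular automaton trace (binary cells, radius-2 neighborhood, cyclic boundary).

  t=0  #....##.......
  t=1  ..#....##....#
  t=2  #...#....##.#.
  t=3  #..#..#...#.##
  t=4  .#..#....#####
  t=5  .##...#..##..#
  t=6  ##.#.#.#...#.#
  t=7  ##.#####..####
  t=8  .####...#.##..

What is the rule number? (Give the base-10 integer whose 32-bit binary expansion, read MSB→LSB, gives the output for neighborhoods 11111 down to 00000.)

737275556

  ##### -> .   bit 31 = 0  t=4,i=11
  ####. -> .   bit 30 = 0  t=4,i=12
  ###.# -> #   bit 29 = 1  t=4,i=13
  ###.. -> .   bit 28 = 0  t=3,i=0
  ##.## -> #   bit 27 = 1  t=7,i=2
  ##.#. -> .   bit 26 = 0  t=2,i=11
  ##..# -> #   bit 25 = 1  t=3,i=1
  ##... -> #   bit 24 = 1  t=0,i=7
  #.### -> #   bit 23 = 1  t=3,i=12
  #.##. -> #   bit 22 = 1  t=5,i=1
  #.#.# -> #   bit 21 = 1  t=2,i=12
  #.#.. -> #   bit 20 = 1  t=2,i=0
  #..## -> .   bit 19 = 0  t=5,i=8
  #..#. -> .   bit 18 = 0  t=1,i=1
  #...# -> .   bit 17 = 0  t=2,i=2
  #.... -> #   bit 16 = 1  t=0,i=2
  .#### -> #   bit 15 = 1  t=4,i=10
  .###. -> #   bit 14 = 1  t=3,i=13
  .##.# -> #   bit 13 = 1  t=2,i=10
  .##.. -> .   bit 12 = 0  t=0,i=6
  .#.## -> #   bit 11 = 1  t=3,i=11
  .#.#. -> #   bit 10 = 1  t=2,i=13
  .#..# -> #   bit 9 = 1  t=1,i=0
  .#... -> .   bit 8 = 0  t=0,i=1
  ..### -> #   bit 7 = 1  t=4,i=9
  ..##. -> .   bit 6 = 0  t=0,i=5
  ..#.# -> #   bit 5 = 1  t=3,i=10
  ..#.. -> .   bit 4 = 0  t=0,i=0
  ...## -> .   bit 3 = 0  t=0,i=4
  ...#. -> #   bit 2 = 1  t=0,i=13
  ....# -> .   bit 1 = 0  t=0,i=3
  ..... -> .   bit 0 = 0  t=0,i=9
  bits 00101011111100011110111010100100 = 737275556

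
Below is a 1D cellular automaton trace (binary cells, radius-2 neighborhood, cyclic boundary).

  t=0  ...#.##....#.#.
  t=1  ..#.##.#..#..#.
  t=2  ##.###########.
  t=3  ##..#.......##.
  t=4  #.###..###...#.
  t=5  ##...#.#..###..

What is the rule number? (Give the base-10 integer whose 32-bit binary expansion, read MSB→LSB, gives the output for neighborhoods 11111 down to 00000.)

1735830165

  #####|.  b31=0 t=2,i=5
  ####.|#  b30=1 t=2,i=12
  ###.#|#  b29=1 t=2,i=13
  ###..|.  b28=0 t=4,i=4
  ##.##|.  b27=0 t=2,i=2
  ##.#.|#  b26=1 t=1,i=6
  ##..#|#  b25=1 t=3,i=2
  ##...|#  b24=1 t=0,i=7
  #.###|.  b23=0 t=2,i=3
  #.##.|#  b22=1 t=0,i=5
  #.#.#|#  b21=1 t=4,i=0
  #.#..|#  b20=1 t=0,i=13
  #..##|.  b19=0 t=4,i=6
  #..#.|#  b18=1 t=1,i=9
  #...#|#  b17=1 t=1,i=0
  #....|.  b16=0 t=0,i=0
  .####|#  b15=1 t=2,i=4
  .###.|.  b14=0 t=4,i=3
  .##.#|#  b13=1 t=1,i=5
  .##..|.  b12=0 t=0,i=6
  .#.##|#  b11=1 t=0,i=4
  .#.#.|.  b10=0 t=0,i=12
  .#..#|#  b9=1 t=1,i=8
  .#...|.  b8=0 t=0,i=14
  ..###|#  b7=1 t=4,i=7
  ..##.|.  b6=0 t=3,i=12
  ..#.#|.  b5=0 t=0,i=3
  ..#..|#  b4=1 t=1,i=10
  ...##|.  b3=0 t=3,i=11
  ...#.|#  b2=1 t=0,i=2
  ....#|.  b1=0 t=0,i=1
  .....|#  b0=1 t=3,i=7
  bits 01100111011101101010101010010101 = 1735830165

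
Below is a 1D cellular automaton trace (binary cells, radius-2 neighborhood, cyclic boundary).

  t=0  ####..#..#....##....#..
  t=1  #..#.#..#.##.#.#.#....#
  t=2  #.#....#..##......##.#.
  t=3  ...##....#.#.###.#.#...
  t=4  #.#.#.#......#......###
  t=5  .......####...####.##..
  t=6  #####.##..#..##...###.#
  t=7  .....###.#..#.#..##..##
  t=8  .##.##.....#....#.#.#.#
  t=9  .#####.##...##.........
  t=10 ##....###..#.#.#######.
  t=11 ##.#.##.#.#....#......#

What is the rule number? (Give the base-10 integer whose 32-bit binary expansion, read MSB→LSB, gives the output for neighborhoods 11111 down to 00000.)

  #####|.  b31=0 t=6,i=1
  ####.|.  b30=0 t=0,i=2
  ###.#|.  b29=0 t=3,i=15
  ###..|#  b28=1 t=0,i=3
  ##.##|#  b27=1 t=5,i=18
  ##.#.|.  b26=0 t=1,i=12
  ##..#|.  b25=0 t=0,i=4
  ##...|.  b24=0 t=0,i=16
  #.###|#  b23=1 t=3,i=13
  #.##.|#  b22=1 t=1,i=10
  #.#.#|.  b21=0 t=1,i=13
  #.#..|.  b20=0 t=1,i=5
  #..##|#  b19=1 t=0,i=22
  #..#.|#  b18=1 t=0,i=5
  #...#|.  b17=0 t=5,i=12
  #....|#  b16=1 t=0,i=11
  .####|.  b15=0 t=0,i=1
  .###.|.  b14=0 t=3,i=14
  .##.#|#  b13=1 t=1,i=11
  .##..|#  b12=1 t=0,i=15
  .#.##|.  b11=0 t=1,i=9
  .#.#.|.  b10=0 t=1,i=4
  .#..#|.  b9=0 t=0,i=7
  .#...|#  b8=1 t=0,i=10
  ..###|#  b7=1 t=0,i=0
  ..##.|.  b6=0 t=0,i=14
  ..#.#|.  b5=0 t=1,i=3
  ..#..|.  b4=0 t=0,i=6
  ...##|#  b3=1 t=0,i=13
  ...#.|.  b2=0 t=0,i=19
  ....#|.  b1=0 t=0,i=12
  .....|#  b0=1 t=2,i=14
  bits 00011000110011010011000110001001 = 416100745

416100745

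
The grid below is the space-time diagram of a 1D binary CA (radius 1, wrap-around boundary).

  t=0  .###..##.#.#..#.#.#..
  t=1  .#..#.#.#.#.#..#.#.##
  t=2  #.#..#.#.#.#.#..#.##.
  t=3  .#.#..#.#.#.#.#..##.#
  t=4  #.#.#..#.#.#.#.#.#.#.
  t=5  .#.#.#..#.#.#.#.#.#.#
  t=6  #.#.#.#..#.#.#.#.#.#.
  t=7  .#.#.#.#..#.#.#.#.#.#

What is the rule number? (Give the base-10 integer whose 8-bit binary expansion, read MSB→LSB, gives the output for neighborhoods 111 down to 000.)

  nb ###: next=.  (t=0,i=2, bit7=0)
  nb ##.: next=.  (t=0,i=3, bit6=0)
  nb #.#: next=#  (t=0,i=8, bit5=1)
  nb #..: next=#  (t=0,i=4, bit4=1)
  nb .##: next=#  (t=0,i=1, bit3=1)
  nb .#.: next=.  (t=0,i=9, bit2=0)
  nb ..#: next=.  (t=0,i=0, bit1=0)
  nb ...: next=#  (t=0,i=20, bit0=1)
  bits 00111001 = 57

57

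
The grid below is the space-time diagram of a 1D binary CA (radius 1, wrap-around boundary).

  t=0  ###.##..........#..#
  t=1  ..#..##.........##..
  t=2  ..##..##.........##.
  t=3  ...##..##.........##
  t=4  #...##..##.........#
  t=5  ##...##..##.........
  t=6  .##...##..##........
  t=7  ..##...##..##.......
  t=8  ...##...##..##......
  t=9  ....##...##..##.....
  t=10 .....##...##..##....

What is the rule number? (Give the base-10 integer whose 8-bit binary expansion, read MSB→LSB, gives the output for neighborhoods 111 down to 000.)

  nb ###: next=.  (t=0,i=0, bit7=0)
  nb ##.: next=#  (t=0,i=2, bit6=1)
  nb #.#: next=.  (t=0,i=3, bit5=0)
  nb #..: next=#  (t=0,i=6, bit4=1)
  nb .##: next=.  (t=0,i=4, bit3=0)
  nb .#.: next=#  (t=0,i=16, bit2=1)
  nb ..#: next=.  (t=0,i=15, bit1=0)
  nb ...: next=.  (t=0,i=7, bit0=0)
  bits 01010100 = 84

84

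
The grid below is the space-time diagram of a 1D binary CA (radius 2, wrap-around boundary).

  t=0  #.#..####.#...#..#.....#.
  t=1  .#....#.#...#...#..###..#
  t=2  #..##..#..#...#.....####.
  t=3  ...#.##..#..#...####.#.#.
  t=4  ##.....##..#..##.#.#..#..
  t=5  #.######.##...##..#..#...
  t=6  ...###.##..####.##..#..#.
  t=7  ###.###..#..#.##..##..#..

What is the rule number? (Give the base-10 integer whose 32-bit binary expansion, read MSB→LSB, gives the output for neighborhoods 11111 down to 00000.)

  ##### -> #   bit 31 = 1  t=5,i=4
  ####. -> .   bit 30 = 0  t=0,i=7
  ###.# -> #   bit 29 = 1  t=0,i=8
  ###.. -> #   bit 28 = 1  t=1,i=21
  ##.## -> #   bit 27 = 1  t=5,i=8
  ##.#. -> .   bit 26 = 0  t=0,i=9
  ##..# -> #   bit 25 = 1  t=1,i=22
  ##... -> #   bit 24 = 1  t=4,i=2
  #.### -> .   bit 23 = 0  t=5,i=2
  #.##. -> .   bit 22 = 0  t=3,i=5
  #.#.# -> .   bit 21 = 0  t=0,i=0
  #.#.. -> .   bit 20 = 0  t=0,i=2
  #..## -> .   bit 19 = 0  t=0,i=4
  #..#. -> #   bit 18 = 1  t=0,i=16
  #...# -> #   bit 17 = 1  t=0,i=12
  #.... -> #   bit 16 = 1  t=0,i=19
  .#### -> #   bit 15 = 1  t=0,i=6
  .###. -> #   bit 14 = 1  t=1,i=20
  .##.# -> #   bit 13 = 1  t=4,i=15
  .##.. -> .   bit 12 = 0  t=2,i=4
  .#.## -> .   bit 11 = 0  t=3,i=4
  .#.#. -> #   bit 10 = 1  t=0,i=1
  .#..# -> .   bit 9 = 0  t=0,i=3
  .#... -> .   bit 8 = 0  t=0,i=11
  ..### -> .   bit 7 = 0  t=0,i=5
  ..##. -> #   bit 6 = 1  t=2,i=3
  ..#.# -> .   bit 5 = 0  t=0,i=23
  ..#.. -> .   bit 4 = 0  t=0,i=14
  ...## -> #   bit 3 = 1  t=2,i=19
  ...#. -> .   bit 2 = 0  t=0,i=13
  ....# -> #   bit 1 = 1  t=0,i=21
  ..... -> #   bit 0 = 1  t=0,i=20
  bits 10111011000001111110010001001011 = 3137856587

3137856587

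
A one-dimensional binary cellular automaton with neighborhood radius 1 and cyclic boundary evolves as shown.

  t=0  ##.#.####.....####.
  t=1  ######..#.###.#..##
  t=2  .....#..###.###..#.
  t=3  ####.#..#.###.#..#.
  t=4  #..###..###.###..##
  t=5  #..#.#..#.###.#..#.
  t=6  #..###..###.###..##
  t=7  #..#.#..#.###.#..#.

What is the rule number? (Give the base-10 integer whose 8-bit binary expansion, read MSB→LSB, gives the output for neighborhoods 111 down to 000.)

  nb ###: next=.  (t=0,i=6, bit7=0)
  nb ##.: next=#  (t=0,i=1, bit6=1)
  nb #.#: next=#  (t=0,i=2, bit5=1)
  nb #..: next=.  (t=0,i=9, bit4=0)
  nb .##: next=#  (t=0,i=0, bit3=1)
  nb .#.: next=#  (t=0,i=3, bit2=1)
  nb ..#: next=.  (t=0,i=13, bit1=0)
  nb ...: next=#  (t=0,i=10, bit0=1)
  bits 01101101 = 109

109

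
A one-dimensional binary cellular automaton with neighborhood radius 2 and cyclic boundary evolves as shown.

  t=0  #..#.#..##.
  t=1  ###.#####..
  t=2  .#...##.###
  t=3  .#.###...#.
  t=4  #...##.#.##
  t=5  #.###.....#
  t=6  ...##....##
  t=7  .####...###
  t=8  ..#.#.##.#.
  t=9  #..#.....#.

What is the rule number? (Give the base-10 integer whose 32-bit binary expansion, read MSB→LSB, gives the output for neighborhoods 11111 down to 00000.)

  [31] ##### => #  t=1,i=6
  [30] ####. => .  t=1,i=7
  [29] ###.# => .  t=1,i=2
  [28] ###.. => #  t=1,i=8
  [27] ##.## => .  t=1,i=3
  [26] ##.#. => .  t=0,i=10
  [25] ##..# => #  t=1,i=9
  [24] ##... => .  t=3,i=6
  [23] #.### => .  t=1,i=4
  [22] #.##. => .  t=8,i=6
  [21] #.#.# => .  t=4,i=7
  [20] #.#.. => #  t=0,i=0
  [19] #..## => #  t=0,i=7
  [18] #..#. => #  t=0,i=2
  [17] #...# => #  t=2,i=3
  [16] #.... => .  t=5,i=6
  [15] .#### => #  t=1,i=5
  [14] .###. => #  t=1,i=1
  [13] .##.# => .  t=0,i=9
  [12] .##.. => #  t=6,i=4
  [11] .#.## => .  t=3,i=2
  [10] .#.#. => #  t=0,i=4
  [9] .#..# => #  t=0,i=1
  [8] .#... => .  t=2,i=2
  [7] ..### => .  t=1,i=0
  [6] ..##. => #  t=0,i=8
  [5] ..#.# => .  t=0,i=3
  [4] ..#.. => #  t=3,i=9
  [3] ...## => #  t=2,i=4
  [2] ...#. => .  t=3,i=8
  [1] ....# => .  t=5,i=8
  [0] ..... => .  t=5,i=7
  bits 10010010000111101101011001011000 = 2451494488

2451494488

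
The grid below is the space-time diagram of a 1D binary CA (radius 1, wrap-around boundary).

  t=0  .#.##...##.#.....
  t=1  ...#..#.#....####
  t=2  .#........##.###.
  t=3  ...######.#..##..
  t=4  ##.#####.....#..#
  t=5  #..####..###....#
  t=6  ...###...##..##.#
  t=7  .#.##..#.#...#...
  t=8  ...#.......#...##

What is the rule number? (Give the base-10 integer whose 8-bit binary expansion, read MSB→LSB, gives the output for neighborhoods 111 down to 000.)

  ### -> #   bit 7 = 1  t=1,i=14
  ##. -> .   bit 6 = 0  t=0,i=4
  #.# -> .   bit 5 = 0  t=0,i=2
  #.. -> .   bit 4 = 0  t=0,i=5
  .## -> #   bit 3 = 1  t=0,i=3
  .#. -> .   bit 2 = 0  t=0,i=1
  ..# -> .   bit 1 = 0  t=0,i=0
  ... -> #   bit 0 = 1  t=0,i=6
  bits 10001001 = 137

137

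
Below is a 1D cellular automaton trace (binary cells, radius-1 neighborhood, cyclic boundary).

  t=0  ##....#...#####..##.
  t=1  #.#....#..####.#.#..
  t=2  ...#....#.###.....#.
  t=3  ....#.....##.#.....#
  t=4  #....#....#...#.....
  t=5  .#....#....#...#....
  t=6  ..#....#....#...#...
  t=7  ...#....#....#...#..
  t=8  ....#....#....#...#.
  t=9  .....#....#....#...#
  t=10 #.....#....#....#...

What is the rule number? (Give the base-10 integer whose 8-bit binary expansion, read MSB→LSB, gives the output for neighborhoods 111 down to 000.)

152

  [7] ### => #  t=0,i=11
  [6] ##. => .  t=0,i=1
  [5] #.# => .  t=0,i=19
  [4] #.. => #  t=0,i=2
  [3] .## => #  t=0,i=0
  [2] .#. => .  t=0,i=6
  [1] ..# => .  t=0,i=5
  [0] ... => .  t=0,i=3
  bits 10011000 = 152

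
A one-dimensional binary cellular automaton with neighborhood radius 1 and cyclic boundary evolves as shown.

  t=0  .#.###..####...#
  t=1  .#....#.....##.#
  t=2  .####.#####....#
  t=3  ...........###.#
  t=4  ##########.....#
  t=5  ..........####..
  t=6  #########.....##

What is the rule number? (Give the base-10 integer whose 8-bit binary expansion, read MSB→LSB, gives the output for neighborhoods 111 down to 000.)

21

  ### -> .   bit 7 = 0  t=0,i=4
  ##. -> .   bit 6 = 0  t=0,i=5
  #.# -> .   bit 5 = 0  t=0,i=0
  #.. -> #   bit 4 = 1  t=0,i=6
  .## -> .   bit 3 = 0  t=0,i=3
  .#. -> #   bit 2 = 1  t=0,i=1
  ..# -> .   bit 1 = 0  t=0,i=7
  ... -> #   bit 0 = 1  t=0,i=13
  bits 00010101 = 21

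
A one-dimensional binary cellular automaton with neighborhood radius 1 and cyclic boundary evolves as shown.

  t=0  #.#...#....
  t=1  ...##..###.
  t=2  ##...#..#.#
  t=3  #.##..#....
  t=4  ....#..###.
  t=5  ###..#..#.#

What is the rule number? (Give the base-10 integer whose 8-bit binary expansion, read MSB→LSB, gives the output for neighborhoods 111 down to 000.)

  [7] ### => #  t=1,i=8
  [6] ##. => .  t=1,i=4
  [5] #.# => .  t=0,i=1
  [4] #.. => #  t=0,i=3
  [3] .## => .  t=1,i=3
  [2] .#. => .  t=0,i=0
  [1] ..# => .  t=0,i=5
  [0] ... => #  t=0,i=4
  bits 10010001 = 145

145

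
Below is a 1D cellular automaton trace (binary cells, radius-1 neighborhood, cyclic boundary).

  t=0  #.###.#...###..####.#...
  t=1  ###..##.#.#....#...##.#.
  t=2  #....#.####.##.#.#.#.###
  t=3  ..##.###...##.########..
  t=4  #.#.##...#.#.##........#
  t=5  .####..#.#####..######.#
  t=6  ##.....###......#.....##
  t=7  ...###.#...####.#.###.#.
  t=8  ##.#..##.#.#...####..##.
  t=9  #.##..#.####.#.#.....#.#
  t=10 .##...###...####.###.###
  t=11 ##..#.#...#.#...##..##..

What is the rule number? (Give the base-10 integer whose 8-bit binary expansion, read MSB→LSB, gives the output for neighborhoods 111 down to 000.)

  ###|.  b7=0 t=0,i=3
  ##.|.  b6=0 t=0,i=4
  #.#|#  b5=1 t=0,i=1
  #..|.  b4=0 t=0,i=7
  .##|#  b3=1 t=0,i=2
  .#.|#  b2=1 t=0,i=0
  ..#|.  b1=0 t=0,i=9
  ...|#  b0=1 t=0,i=8
  bits 00101101 = 45

45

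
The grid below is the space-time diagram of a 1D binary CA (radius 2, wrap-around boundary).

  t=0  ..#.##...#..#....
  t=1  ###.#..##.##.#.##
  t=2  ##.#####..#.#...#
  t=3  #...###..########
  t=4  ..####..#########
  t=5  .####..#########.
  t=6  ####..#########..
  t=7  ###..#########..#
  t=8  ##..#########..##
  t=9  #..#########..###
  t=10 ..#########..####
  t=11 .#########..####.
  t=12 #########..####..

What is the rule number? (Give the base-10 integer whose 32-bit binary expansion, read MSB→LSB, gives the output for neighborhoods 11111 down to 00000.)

3294545903

  nb #####: next=#  (t=1,i=0, bit31=1)
  nb ####.: next=#  (t=1,i=1, bit30=1)
  nb ###.#: next=.  (t=1,i=2, bit29=0)
  nb ###..: next=.  (t=2,i=7, bit28=0)
  nb ##.##: next=.  (t=1,i=9, bit27=0)
  nb ##.#.: next=#  (t=1,i=3, bit26=1)
  nb ##..#: next=.  (t=2,i=8, bit25=0)
  nb ##...: next=.  (t=0,i=6, bit24=0)
  nb #.###: next=.  (t=1,i=15, bit23=0)
  nb #.##.: next=#  (t=0,i=4, bit22=1)
  nb #.#.#: next=.  (t=1,i=13, bit21=0)
  nb #.#..: next=#  (t=1,i=4, bit20=1)
  nb #..##: next=#  (t=1,i=6, bit19=1)
  nb #..#.: next=#  (t=0,i=11, bit18=1)
  nb #...#: next=#  (t=0,i=7, bit17=1)
  nb #....: next=.  (t=0,i=14, bit16=0)
  nb .####: next=#  (t=1,i=16, bit15=1)
  nb .###.: next=#  (t=2,i=0, bit14=1)
  nb .##.#: next=.  (t=1,i=8, bit13=0)
  nb .##..: next=.  (t=0,i=5, bit12=0)
  nb .#.##: next=.  (t=0,i=3, bit11=0)
  nb .#.#.: next=#  (t=2,i=11, bit10=1)
  nb .#..#: next=#  (t=0,i=10, bit9=1)
  nb .#...: next=#  (t=0,i=13, bit8=1)
  nb ..###: next=#  (t=2,i=16, bit7=1)
  nb ..##.: next=#  (t=1,i=7, bit6=1)
  nb ..#.#: next=#  (t=0,i=2, bit5=1)
  nb ..#..: next=.  (t=0,i=9, bit4=0)
  nb ...##: next=#  (t=2,i=15, bit3=1)
  nb ...#.: next=#  (t=0,i=1, bit2=1)
  nb ....#: next=#  (t=0,i=0, bit1=1)
  nb .....: next=#  (t=0,i=15, bit0=1)
  bits 11000100010111101100011111101111 = 3294545903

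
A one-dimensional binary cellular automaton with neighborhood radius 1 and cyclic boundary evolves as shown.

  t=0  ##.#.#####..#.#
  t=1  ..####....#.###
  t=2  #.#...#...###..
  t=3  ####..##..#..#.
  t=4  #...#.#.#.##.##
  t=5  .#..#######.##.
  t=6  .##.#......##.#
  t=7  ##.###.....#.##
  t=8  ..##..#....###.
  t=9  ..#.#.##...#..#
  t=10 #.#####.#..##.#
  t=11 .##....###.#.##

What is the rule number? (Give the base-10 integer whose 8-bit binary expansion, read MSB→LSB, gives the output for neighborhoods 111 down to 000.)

60

  ### -> .   bit 7 = 0  t=0,i=0
  ##. -> .   bit 6 = 0  t=0,i=1
  #.# -> #   bit 5 = 1  t=0,i=2
  #.. -> #   bit 4 = 1  t=0,i=10
  .## -> #   bit 3 = 1  t=0,i=5
  .#. -> #   bit 2 = 1  t=0,i=3
  ..# -> .   bit 1 = 0  t=0,i=11
  ... -> .   bit 0 = 0  t=1,i=7
  bits 00111100 = 60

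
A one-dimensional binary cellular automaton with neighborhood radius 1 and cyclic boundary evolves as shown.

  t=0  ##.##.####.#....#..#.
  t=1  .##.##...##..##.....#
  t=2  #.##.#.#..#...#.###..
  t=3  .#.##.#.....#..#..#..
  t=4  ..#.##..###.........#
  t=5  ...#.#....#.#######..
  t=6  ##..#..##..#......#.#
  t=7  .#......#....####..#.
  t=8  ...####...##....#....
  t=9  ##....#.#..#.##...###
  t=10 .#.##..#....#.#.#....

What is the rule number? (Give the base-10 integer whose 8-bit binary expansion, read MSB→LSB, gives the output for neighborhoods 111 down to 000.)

  [7] ### => .  t=0,i=7
  [6] ##. => #  t=0,i=1
  [5] #.# => #  t=0,i=2
  [4] #.. => .  t=0,i=12
  [3] .## => .  t=0,i=0
  [2] .#. => .  t=0,i=11
  [1] ..# => .  t=0,i=15
  [0] ... => #  t=0,i=13
  bits 01100001 = 97

97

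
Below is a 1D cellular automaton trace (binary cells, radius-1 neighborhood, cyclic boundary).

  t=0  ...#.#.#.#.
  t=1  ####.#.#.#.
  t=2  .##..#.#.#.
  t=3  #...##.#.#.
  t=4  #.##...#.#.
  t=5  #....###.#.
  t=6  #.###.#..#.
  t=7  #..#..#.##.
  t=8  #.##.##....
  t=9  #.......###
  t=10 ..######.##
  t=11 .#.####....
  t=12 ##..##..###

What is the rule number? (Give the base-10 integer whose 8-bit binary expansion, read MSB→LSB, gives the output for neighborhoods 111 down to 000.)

  ### -> #   bit 7 = 1  t=1,i=1
  ##. -> .   bit 6 = 0  t=1,i=3
  #.# -> .   bit 5 = 0  t=0,i=4
  #.. -> .   bit 4 = 0  t=0,i=10
  .## -> .   bit 3 = 0  t=1,i=0
  .#. -> #   bit 2 = 1  t=0,i=3
  ..# -> #   bit 1 = 1  t=0,i=2
  ... -> #   bit 0 = 1  t=0,i=0
  bits 10000111 = 135

135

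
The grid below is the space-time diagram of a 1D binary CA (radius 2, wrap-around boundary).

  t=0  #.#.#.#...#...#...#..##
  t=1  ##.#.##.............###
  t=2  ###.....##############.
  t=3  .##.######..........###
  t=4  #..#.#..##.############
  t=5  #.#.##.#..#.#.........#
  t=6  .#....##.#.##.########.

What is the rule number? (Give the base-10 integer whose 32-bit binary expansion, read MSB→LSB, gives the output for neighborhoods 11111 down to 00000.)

  ##### -> .   bit 31 = 0  t=1,i=22
  ####. -> #   bit 30 = 1  t=1,i=0
  ###.# -> #   bit 29 = 1  t=0,i=0
  ###.. -> #   bit 28 = 1  t=2,i=2
  ##.## -> #   bit 27 = 1  t=2,i=22
  ##.#. -> #   bit 26 = 1  t=0,i=1
  ##..# -> .   bit 25 = 0  t=4,i=1
  ##... -> .   bit 24 = 0  t=1,i=7
  #.### -> .   bit 23 = 0  t=2,i=0
  #.##. -> .   bit 22 = 0  t=1,i=5
  #.#.# -> .   bit 21 = 0  t=0,i=2
  #.#.. -> #   bit 20 = 1  t=0,i=6
  #..## -> #   bit 19 = 1  t=0,i=20
  #..#. -> #   bit 18 = 1  t=4,i=2
  #...# -> .   bit 17 = 0  t=0,i=8
  #.... -> #   bit 16 = 1  t=1,i=8
  .#### -> #   bit 15 = 1  t=1,i=21
  .###. -> #   bit 14 = 1  t=0,i=22
  .##.# -> .   bit 13 = 0  t=3,i=2
  .##.. -> .   bit 12 = 0  t=1,i=6
  .#.## -> .   bit 11 = 0  t=1,i=4
  .#.#. -> #   bit 10 = 1  t=0,i=3
  .#..# -> .   bit 9 = 0  t=0,i=19
  .#... -> .   bit 8 = 0  t=0,i=7
  ..### -> #   bit 7 = 1  t=0,i=21
  ..##. -> .   bit 6 = 0  t=4,i=8
  ..#.# -> .   bit 5 = 0  t=4,i=3
  ..#.. -> .   bit 4 = 0  t=0,i=10
  ...## -> #   bit 3 = 1  t=1,i=19
  ...#. -> .   bit 2 = 0  t=0,i=9
  ....# -> #   bit 1 = 1  t=1,i=18
  ..... -> #   bit 0 = 1  t=1,i=9
  bits 01111100000111011100010010001011 = 2082325643

2082325643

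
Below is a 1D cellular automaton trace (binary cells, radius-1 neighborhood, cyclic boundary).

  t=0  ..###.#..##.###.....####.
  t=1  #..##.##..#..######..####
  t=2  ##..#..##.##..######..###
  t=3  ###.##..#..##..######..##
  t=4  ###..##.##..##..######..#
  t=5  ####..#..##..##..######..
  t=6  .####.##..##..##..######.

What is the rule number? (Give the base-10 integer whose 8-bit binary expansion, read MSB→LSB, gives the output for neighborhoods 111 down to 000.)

213

  ### -> #   bit 7 = 1  t=0,i=3
  ##. -> #   bit 6 = 1  t=0,i=4
  #.# -> .   bit 5 = 0  t=0,i=5
  #.. -> #   bit 4 = 1  t=0,i=7
  .## -> .   bit 3 = 0  t=0,i=2
  .#. -> #   bit 2 = 1  t=0,i=6
  ..# -> .   bit 1 = 0  t=0,i=1
  ... -> #   bit 0 = 1  t=0,i=0
  bits 11010101 = 213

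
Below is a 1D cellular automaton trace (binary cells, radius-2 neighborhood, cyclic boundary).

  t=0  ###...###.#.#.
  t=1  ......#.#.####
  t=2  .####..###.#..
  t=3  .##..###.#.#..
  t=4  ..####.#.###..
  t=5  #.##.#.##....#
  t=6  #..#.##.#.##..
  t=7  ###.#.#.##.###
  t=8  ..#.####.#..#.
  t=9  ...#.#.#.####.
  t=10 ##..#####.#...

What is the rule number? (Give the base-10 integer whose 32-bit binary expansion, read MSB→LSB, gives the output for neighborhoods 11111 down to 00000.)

574471827

  ##### -> .   bit 31 = 0  t=7,i=0
  ####. -> .   bit 30 = 0  t=1,i=12
  ###.# -> #   bit 29 = 1  t=0,i=8
  ###.. -> .   bit 28 = 0  t=0,i=2
  ##.## -> .   bit 27 = 0  t=5,i=1
  ##.#. -> .   bit 26 = 0  t=0,i=9
  ##..# -> #   bit 25 = 1  t=2,i=5
  ##... -> .   bit 24 = 0  t=0,i=3
  #.### -> .   bit 23 = 0  t=0,i=0
  #.##. -> .   bit 22 = 0  t=5,i=2
  #.#.# -> #   bit 21 = 1  t=0,i=10
  #.#.. -> #   bit 20 = 1  t=2,i=11
  #..## -> #   bit 19 = 1  t=2,i=6
  #..#. -> #   bit 18 = 1  t=6,i=2
  #...# -> .   bit 17 = 0  t=0,i=4
  #.... -> #   bit 16 = 1  t=1,i=1
  .#### -> #   bit 15 = 1  t=1,i=11
  .###. -> .   bit 14 = 0  t=0,i=1
  .##.# -> #   bit 13 = 1  t=5,i=0
  .##.. -> #   bit 12 = 1  t=3,i=2
  .#.## -> #   bit 11 = 1  t=0,i=13
  .#.#. -> #   bit 10 = 1  t=0,i=11
  .#..# -> #   bit 9 = 1  t=6,i=1
  .#... -> .   bit 8 = 0  t=2,i=12
  ..### -> #   bit 7 = 1  t=0,i=6
  ..##. -> .   bit 6 = 0  t=3,i=1
  ..#.# -> .   bit 5 = 0  t=1,i=6
  ..#.. -> #   bit 4 = 1  t=6,i=0
  ...## -> .   bit 3 = 0  t=0,i=5
  ...#. -> .   bit 2 = 0  t=1,i=5
  ....# -> #   bit 1 = 1  t=1,i=4
  ..... -> #   bit 0 = 1  t=1,i=2
  bits 00100010001111011011111010010011 = 574471827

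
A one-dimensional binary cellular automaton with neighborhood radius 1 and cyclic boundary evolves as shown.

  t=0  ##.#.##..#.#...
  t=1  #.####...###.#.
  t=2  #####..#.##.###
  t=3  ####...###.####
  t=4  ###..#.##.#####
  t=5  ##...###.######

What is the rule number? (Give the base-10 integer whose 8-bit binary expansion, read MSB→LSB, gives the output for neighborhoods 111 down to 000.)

  nb ###: next=#  (t=1,i=3, bit7=1)
  nb ##.: next=.  (t=0,i=1, bit6=0)
  nb #.#: next=#  (t=0,i=2, bit5=1)
  nb #..: next=.  (t=0,i=7, bit4=0)
  nb .##: next=#  (t=0,i=0, bit3=1)
  nb .#.: next=#  (t=0,i=3, bit2=1)
  nb ..#: next=.  (t=0,i=8, bit1=0)
  nb ...: next=#  (t=0,i=13, bit0=1)
  bits 10101101 = 173

173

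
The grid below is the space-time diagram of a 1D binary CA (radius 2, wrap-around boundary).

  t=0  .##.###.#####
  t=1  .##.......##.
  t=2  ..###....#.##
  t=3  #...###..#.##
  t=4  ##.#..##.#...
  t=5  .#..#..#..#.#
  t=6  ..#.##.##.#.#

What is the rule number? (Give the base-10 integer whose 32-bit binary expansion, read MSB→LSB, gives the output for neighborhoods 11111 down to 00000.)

3546362680

  nb #####: next=#  (t=0,i=10, bit31=1)
  nb ####.: next=#  (t=0,i=11, bit30=1)
  nb ###.#: next=.  (t=0,i=6, bit29=0)
  nb ###..: next=#  (t=2,i=4, bit28=1)
  nb ##.##: next=.  (t=0,i=0, bit27=0)
  nb ##.#.: next=.  (t=4,i=2, bit26=0)
  nb ##..#: next=#  (t=1,i=12, bit25=1)
  nb ##...: next=#  (t=1,i=3, bit24=1)
  nb #.###: next=.  (t=0,i=4, bit23=0)
  nb #.##.: next=#  (t=0,i=1, bit22=1)
  nb #.#.#: next=#  (t=5,i=12, bit21=1)
  nb #.#..: next=.  (t=4,i=3, bit20=0)
  nb #..##: next=.  (t=1,i=0, bit19=0)
  nb #..#.: next=.  (t=3,i=8, bit18=0)
  nb #...#: next=.  (t=3,i=2, bit17=0)
  nb #....: next=#  (t=1,i=4, bit16=1)
  nb .####: next=.  (t=0,i=9, bit15=0)
  nb .###.: next=.  (t=0,i=5, bit14=0)
  nb .##.#: next=#  (t=0,i=2, bit13=1)
  nb .##..: next=#  (t=1,i=2, bit12=1)
  nb .#.##: next=.  (t=2,i=10, bit11=0)
  nb .#.#.: next=.  (t=5,i=0, bit10=0)
  nb .#..#: next=#  (t=4,i=4, bit9=1)
  nb .#...: next=#  (t=4,i=10, bit8=1)
  nb ..###: next=.  (t=2,i=2, bit7=0)
  nb ..##.: next=.  (t=1,i=1, bit6=0)
  nb ..#.#: next=#  (t=2,i=9, bit5=1)
  nb ..#..: next=#  (t=5,i=4, bit4=1)
  nb ...##: next=#  (t=1,i=9, bit3=1)
  nb ...#.: next=.  (t=2,i=8, bit2=0)
  nb ....#: next=.  (t=1,i=8, bit1=0)
  nb .....: next=.  (t=1,i=5, bit0=0)
  bits 11010011011000010011001100111000 = 3546362680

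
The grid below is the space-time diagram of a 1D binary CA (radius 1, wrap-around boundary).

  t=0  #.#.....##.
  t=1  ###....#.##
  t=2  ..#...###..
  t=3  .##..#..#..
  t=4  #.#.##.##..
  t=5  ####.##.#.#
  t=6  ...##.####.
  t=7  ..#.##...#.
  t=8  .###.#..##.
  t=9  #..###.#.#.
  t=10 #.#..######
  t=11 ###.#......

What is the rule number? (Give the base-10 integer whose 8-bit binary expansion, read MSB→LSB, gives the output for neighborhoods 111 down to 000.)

102

  [7] ### => .  t=1,i=0
  [6] ##. => #  t=0,i=9
  [5] #.# => #  t=0,i=1
  [4] #.. => .  t=0,i=3
  [3] .## => .  t=0,i=8
  [2] .#. => #  t=0,i=0
  [1] ..# => #  t=0,i=7
  [0] ... => .  t=0,i=4
  bits 01100110 = 102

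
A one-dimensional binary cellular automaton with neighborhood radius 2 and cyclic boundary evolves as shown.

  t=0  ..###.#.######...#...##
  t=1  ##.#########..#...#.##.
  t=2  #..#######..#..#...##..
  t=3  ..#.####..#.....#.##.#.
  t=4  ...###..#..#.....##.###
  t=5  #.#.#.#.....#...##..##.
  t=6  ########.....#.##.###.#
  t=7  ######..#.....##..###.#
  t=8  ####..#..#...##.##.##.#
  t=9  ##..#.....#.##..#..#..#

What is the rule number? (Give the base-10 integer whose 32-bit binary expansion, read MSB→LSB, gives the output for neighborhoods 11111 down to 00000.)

  ##### -> #   bit 31 = 1  t=0,i=10
  ####. -> .   bit 30 = 0  t=0,i=12
  ###.# -> #   bit 29 = 1  t=0,i=4
  ###.. -> .   bit 28 = 0  t=0,i=13
  ##.## -> .   bit 27 = 0  t=1,i=2
  ##.#. -> #   bit 26 = 1  t=0,i=5
  ##..# -> #   bit 25 = 1  t=0,i=0
  ##... -> #   bit 24 = 1  t=0,i=14
  #.### -> #   bit 23 = 1  t=0,i=8
  #.##. -> #   bit 22 = 1  t=1,i=0
  #.#.# -> #   bit 21 = 1  t=0,i=6
  #.#.. -> #   bit 20 = 1  t=3,i=21
  #..## -> #   bit 19 = 1  t=0,i=1
  #..#. -> .   bit 18 = 0  t=1,i=13
  #...# -> .   bit 17 = 0  t=0,i=15
  #.... -> .   bit 16 = 0  t=3,i=12
  .#### -> #   bit 15 = 1  t=0,i=9
  .###. -> #   bit 14 = 1  t=0,i=3
  .##.# -> .   bit 13 = 0  t=1,i=1
  .##.. -> .   bit 12 = 0  t=0,i=22
  .#.## -> #   bit 11 = 1  t=0,i=7
  .#.#. -> #   bit 10 = 1  t=5,i=1
  .#..# -> .   bit 9 = 0  t=2,i=1
  .#... -> #   bit 8 = 1  t=0,i=18
  ..### -> .   bit 7 = 0  t=0,i=2
  ..##. -> #   bit 6 = 1  t=0,i=21
  ..#.# -> .   bit 5 = 0  t=1,i=18
  ..#.. -> .   bit 4 = 0  t=0,i=17
  ...## -> #   bit 3 = 1  t=0,i=20
  ...#. -> .   bit 2 = 0  t=0,i=16
  ....# -> .   bit 1 = 0  t=3,i=14
  ..... -> .   bit 0 = 0  t=3,i=13
  bits 10100111111110001100110101001000 = 2818100552

2818100552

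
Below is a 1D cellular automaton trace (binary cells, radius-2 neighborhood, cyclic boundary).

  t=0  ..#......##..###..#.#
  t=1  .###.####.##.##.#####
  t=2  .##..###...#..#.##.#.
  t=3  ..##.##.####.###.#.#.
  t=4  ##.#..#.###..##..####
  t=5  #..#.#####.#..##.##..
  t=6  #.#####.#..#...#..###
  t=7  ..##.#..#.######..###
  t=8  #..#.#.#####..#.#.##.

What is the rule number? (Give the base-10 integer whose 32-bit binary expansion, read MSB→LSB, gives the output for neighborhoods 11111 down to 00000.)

  nb #####: next=.  (t=1,i=18, bit31=0)
  nb ####.: next=#  (t=1,i=7, bit30=1)
  nb ###.#: next=.  (t=1,i=3, bit29=0)
  nb ###..: next=.  (t=0,i=15, bit28=0)
  nb ##.##: next=.  (t=1,i=0, bit27=0)
  nb ##.#.: next=.  (t=2,i=18, bit26=0)
  nb ##..#: next=#  (t=0,i=11, bit25=1)
  nb ##...: next=#  (t=2,i=8, bit24=1)
  nb #.###: next=#  (t=1,i=1, bit23=1)
  nb #.##.: next=.  (t=1,i=10, bit22=0)
  nb #.#.#: next=#  (t=3,i=17, bit21=1)
  nb #.#..: next=#  (t=0,i=20, bit20=1)
  nb #..##: next=.  (t=0,i=12, bit19=0)
  nb #..#.: next=#  (t=0,i=1, bit18=1)
  nb #...#: next=#  (t=2,i=9, bit17=1)
  nb #....: next=.  (t=0,i=4, bit16=0)
  nb .####: next=#  (t=1,i=6, bit15=1)
  nb .###.: next=#  (t=0,i=14, bit14=1)
  nb .##.#: next=#  (t=1,i=11, bit13=1)
  nb .##..: next=#  (t=0,i=10, bit12=1)
  nb .#.##: next=#  (t=2,i=15, bit11=1)
  nb .#.#.: next=#  (t=0,i=19, bit10=1)
  nb .#..#: next=.  (t=0,i=0, bit9=0)
  nb .#...: next=#  (t=0,i=3, bit8=1)
  nb ..###: next=#  (t=0,i=13, bit7=1)
  nb ..##.: next=.  (t=0,i=9, bit6=0)
  nb ..#.#: next=#  (t=0,i=18, bit5=1)
  nb ..#..: next=#  (t=0,i=2, bit4=1)
  nb ...##: next=#  (t=0,i=8, bit3=1)
  nb ...#.: next=#  (t=2,i=10, bit2=1)
  nb ....#: next=#  (t=0,i=7, bit1=1)
  nb .....: next=#  (t=0,i=5, bit0=1)
  bits 01000011101101101111110110111111 = 1136065983

1136065983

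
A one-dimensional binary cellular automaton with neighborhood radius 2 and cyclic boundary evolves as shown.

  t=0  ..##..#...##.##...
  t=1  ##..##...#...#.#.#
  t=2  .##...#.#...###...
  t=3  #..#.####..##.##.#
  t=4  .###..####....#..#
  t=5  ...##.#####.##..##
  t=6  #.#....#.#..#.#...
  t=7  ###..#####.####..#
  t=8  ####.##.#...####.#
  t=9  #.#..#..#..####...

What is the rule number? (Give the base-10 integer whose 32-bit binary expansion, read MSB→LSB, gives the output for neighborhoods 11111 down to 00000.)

1398047919

  #####|.  b31=0 t=5,i=8
  ####.|#  b30=1 t=3,i=7
  ###.#|.  b29=0 t=5,i=10
  ###..|#  b28=1 t=1,i=1
  ##.##|.  b27=0 t=0,i=12
  ##.#.|.  b26=0 t=8,i=7
  ##..#|#  b25=1 t=0,i=4
  ##...|#  b24=1 t=0,i=15
  #.###|.  b23=0 t=1,i=17
  #.##.|#  b22=1 t=0,i=13
  #.#.#|.  b21=0 t=1,i=15
  #.#..|#  b20=1 t=2,i=8
  #..##|.  b19=0 t=1,i=3
  #..#.|#  b18=1 t=0,i=5
  #...#|.  b17=0 t=0,i=8
  #....|.  b16=0 t=0,i=16
  .####|#  b15=1 t=3,i=6
  .###.|.  b14=0 t=1,i=0
  .##.#|.  b13=0 t=0,i=11
  .##..|.  b12=0 t=0,i=3
  .#.##|.  b11=0 t=1,i=16
  .#.#.|#  b10=1 t=1,i=14
  .#..#|.  b9=0 t=4,i=15
  .#...|.  b8=0 t=0,i=7
  ..###|#  b7=1 t=2,i=12
  ..##.|.  b6=0 t=0,i=2
  ..#.#|#  b5=1 t=1,i=13
  ..#..|.  b4=0 t=0,i=6
  ...##|#  b3=1 t=0,i=1
  ...#.|#  b2=1 t=1,i=8
  ....#|#  b1=1 t=0,i=0
  .....|#  b0=1 t=0,i=17
  bits 01010011010101001000010010101111 = 1398047919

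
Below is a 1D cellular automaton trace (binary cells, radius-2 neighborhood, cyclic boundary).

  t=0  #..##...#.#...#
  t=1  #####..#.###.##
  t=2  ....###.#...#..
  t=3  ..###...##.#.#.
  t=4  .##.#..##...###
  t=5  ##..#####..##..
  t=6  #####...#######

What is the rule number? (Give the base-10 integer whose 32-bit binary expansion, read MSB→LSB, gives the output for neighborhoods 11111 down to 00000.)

  #####|.  b31=0 t=1,i=0
  ####.|.  b30=0 t=1,i=3
  ###.#|.  b29=0 t=1,i=11
  ###..|#  b28=1 t=1,i=4
  ##.##|#  b27=1 t=1,i=12
  ##.#.|.  b26=0 t=2,i=7
  ##..#|#  b25=1 t=0,i=1
  ##...|.  b24=0 t=0,i=5
  #.###|.  b23=0 t=1,i=9
  #.##.|#  b22=1 t=4,i=1
  #.#.#|.  b21=0 t=3,i=11
  #.#..|#  b20=1 t=0,i=10
  #..##|#  b19=1 t=0,i=2
  #..#.|#  b18=1 t=1,i=6
  #...#|.  b17=0 t=0,i=6
  #....|.  b16=0 t=2,i=14
  .####|.  b15=0 t=1,i=14
  .###.|.  b14=0 t=1,i=10
  .##.#|.  b13=0 t=3,i=9
  .##..|#  b12=1 t=0,i=0
  .#.##|#  b11=1 t=1,i=8
  .#.#.|#  b10=1 t=0,i=9
  .#..#|#  b9=1 t=4,i=5
  .#...|#  b8=1 t=0,i=11
  ..###|#  b7=1 t=2,i=4
  ..##.|#  b6=1 t=0,i=3
  ..#.#|.  b5=0 t=0,i=8
  ..#..|.  b4=0 t=2,i=12
  ...##|#  b3=1 t=0,i=13
  ...#.|#  b2=1 t=0,i=7
  ....#|#  b1=1 t=2,i=2
  .....|.  b0=0 t=2,i=0
  bits 00011010010111000001111111001110 = 442245070

442245070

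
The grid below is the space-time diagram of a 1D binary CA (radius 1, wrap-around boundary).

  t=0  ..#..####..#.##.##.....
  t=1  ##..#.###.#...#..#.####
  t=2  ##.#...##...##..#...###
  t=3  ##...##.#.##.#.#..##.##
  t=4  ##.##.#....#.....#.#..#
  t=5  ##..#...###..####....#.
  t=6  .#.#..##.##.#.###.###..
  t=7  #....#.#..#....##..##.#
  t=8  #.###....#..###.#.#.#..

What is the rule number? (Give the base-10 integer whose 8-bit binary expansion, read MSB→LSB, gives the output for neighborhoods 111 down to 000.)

195

  ###|#  b7=1 t=0,i=6
  ##.|#  b6=1 t=0,i=8
  #.#|.  b5=0 t=0,i=12
  #..|.  b4=0 t=0,i=3
  .##|.  b3=0 t=0,i=5
  .#.|.  b2=0 t=0,i=2
  ..#|#  b1=1 t=0,i=1
  ...|#  b0=1 t=0,i=0
  bits 11000011 = 195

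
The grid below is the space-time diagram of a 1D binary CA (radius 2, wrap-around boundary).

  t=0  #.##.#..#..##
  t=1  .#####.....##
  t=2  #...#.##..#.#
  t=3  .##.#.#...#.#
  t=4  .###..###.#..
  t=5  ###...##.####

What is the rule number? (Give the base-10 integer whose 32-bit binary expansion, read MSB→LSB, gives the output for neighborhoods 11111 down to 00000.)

1297310120

  [31] ##### => .  t=1,i=3
  [30] ####. => #  t=1,i=4
  [29] ###.# => .  t=0,i=0
  [28] ###.. => .  t=1,i=5
  [27] ##.## => #  t=0,i=1
  [26] ##.#. => #  t=0,i=4
  [25] ##..# => .  t=2,i=8
  [24] ##... => #  t=1,i=6
  [23] #.### => .  t=1,i=1
  [22] #.##. => #  t=0,i=2
  [21] #.#.# => .  t=3,i=4
  [20] #.#.. => #  t=0,i=5
  [19] #..## => .  t=0,i=10
  [18] #..#. => .  t=0,i=7
  [17] #...# => #  t=2,i=2
  [16] #.... => #  t=1,i=7
  [15] .#### => .  t=1,i=2
  [14] .###. => #  t=0,i=12
  [13] .##.# => #  t=0,i=3
  [12] .##.. => .  t=2,i=0
  [11] .#.## => .  t=2,i=5
  [10] .#.#. => .  t=3,i=5
  [9] .#..# => .  t=0,i=6
  [8] .#... => #  t=3,i=7
  [7] ..### => #  t=0,i=11
  [6] ..##. => .  t=1,i=11
  [5] ..#.# => #  t=2,i=4
  [4] ..#.. => .  t=0,i=8
  [3] ...## => #  t=1,i=10
  [2] ...#. => .  t=2,i=3
  [1] ....# => .  t=1,i=9
  [0] ..... => .  t=1,i=8
  bits 01001101010100110110000110101000 = 1297310120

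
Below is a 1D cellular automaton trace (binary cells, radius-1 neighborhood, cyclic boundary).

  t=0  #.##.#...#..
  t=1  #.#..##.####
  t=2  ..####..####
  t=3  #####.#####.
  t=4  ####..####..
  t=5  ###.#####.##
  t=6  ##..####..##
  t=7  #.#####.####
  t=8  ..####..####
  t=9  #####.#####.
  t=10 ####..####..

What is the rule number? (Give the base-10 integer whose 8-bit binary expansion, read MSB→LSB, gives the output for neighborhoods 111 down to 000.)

  nb ###: next=#  (t=1,i=9, bit7=1)
  nb ##.: next=.  (t=0,i=3, bit6=0)
  nb #.#: next=.  (t=0,i=1, bit5=0)
  nb #..: next=#  (t=0,i=6, bit4=1)
  nb .##: next=#  (t=0,i=2, bit3=1)
  nb .#.: next=#  (t=0,i=0, bit2=1)
  nb ..#: next=#  (t=0,i=8, bit1=1)
  nb ...: next=.  (t=0,i=7, bit0=0)
  bits 10011110 = 158

158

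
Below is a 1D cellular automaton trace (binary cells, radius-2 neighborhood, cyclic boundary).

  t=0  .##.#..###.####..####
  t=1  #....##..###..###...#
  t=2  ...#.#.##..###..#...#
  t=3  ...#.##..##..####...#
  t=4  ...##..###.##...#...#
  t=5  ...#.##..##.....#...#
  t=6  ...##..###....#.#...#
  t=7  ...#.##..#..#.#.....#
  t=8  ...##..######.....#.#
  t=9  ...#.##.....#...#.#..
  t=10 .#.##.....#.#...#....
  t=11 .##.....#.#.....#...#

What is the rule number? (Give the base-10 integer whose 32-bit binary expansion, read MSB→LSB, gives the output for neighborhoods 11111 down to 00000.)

984353394

  #####|.  b31=0 t=8,i=9
  ####.|.  b30=0 t=0,i=13
  ###.#|#  b29=1 t=0,i=9
  ###..|#  b28=1 t=0,i=14
  ##.##|#  b27=1 t=0,i=0
  ##.#.|.  b26=0 t=0,i=3
  ##..#|#  b25=1 t=0,i=15
  ##...|.  b24=0 t=1,i=1
  #.###|#  b23=1 t=0,i=11
  #.##.|.  b22=0 t=0,i=1
  #.#.#|#  b21=1 t=2,i=5
  #.#..|.  b20=0 t=0,i=4
  #..##|#  b19=1 t=0,i=6
  #..#.|#  b18=1 t=2,i=15
  #...#|.  b17=0 t=1,i=18
  #....|.  b16=0 t=1,i=2
  .####|.  b15=0 t=0,i=12
  .###.|.  b14=0 t=0,i=8
  .##.#|.  b13=0 t=0,i=2
  .##..|.  b12=0 t=1,i=0
  .#.##|#  b11=1 t=2,i=6
  .#.#.|.  b10=0 t=2,i=4
  .#..#|#  b9=1 t=0,i=5
  .#...|.  b8=0 t=2,i=0
  ..###|.  b7=0 t=0,i=7
  ..##.|#  b6=1 t=1,i=5
  ..#.#|#  b5=1 t=2,i=3
  ..#..|#  b4=1 t=2,i=16
  ...##|.  b3=0 t=1,i=4
  ...#.|.  b2=0 t=2,i=2
  ....#|#  b1=1 t=1,i=3
  .....|.  b0=0 t=5,i=13
  bits 00111010101011000000101001110010 = 984353394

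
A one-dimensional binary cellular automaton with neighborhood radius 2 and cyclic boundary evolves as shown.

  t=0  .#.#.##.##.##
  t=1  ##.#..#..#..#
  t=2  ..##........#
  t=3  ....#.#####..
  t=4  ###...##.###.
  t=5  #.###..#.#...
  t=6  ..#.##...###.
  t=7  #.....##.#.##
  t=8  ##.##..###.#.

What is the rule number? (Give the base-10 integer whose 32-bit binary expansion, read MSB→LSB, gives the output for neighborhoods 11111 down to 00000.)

1471324547

  [31] ##### => .  t=3,i=8
  [30] ####. => #  t=3,i=9
  [29] ###.# => .  t=1,i=1
  [28] ###.. => #  t=3,i=10
  [27] ##.## => .  t=0,i=7
  [26] ##.#. => #  t=0,i=0
  [25] ##..# => #  t=5,i=5
  [24] ##... => #  t=2,i=4
  [23] #.### => #  t=3,i=6
  [22] #.##. => .  t=0,i=5
  [21] #.#.# => #  t=0,i=1
  [20] #.#.. => #  t=1,i=3
  [19] #..## => .  t=1,i=11
  [18] #..#. => .  t=1,i=5
  [17] #...# => #  t=4,i=4
  [16] #.... => .  t=2,i=5
  [15] .#### => #  t=3,i=7
  [14] .###. => .  t=1,i=0
  [13] .##.# => #  t=0,i=6
  [12] .##.. => .  t=2,i=3
  [11] .#.## => .  t=0,i=4
  [10] .#.#. => .  t=0,i=2
  [9] .#..# => .  t=1,i=4
  [8] .#... => #  t=5,i=10
  [7] ..### => #  t=1,i=12
  [6] ..##. => .  t=2,i=2
  [5] ..#.# => .  t=3,i=4
  [4] ..#.. => .  t=1,i=6
  [3] ...## => .  t=4,i=5
  [2] ...#. => .  t=2,i=11
  [1] ....# => #  t=2,i=10
  [0] ..... => #  t=2,i=6
  bits 01010111101100101010000110000011 = 1471324547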